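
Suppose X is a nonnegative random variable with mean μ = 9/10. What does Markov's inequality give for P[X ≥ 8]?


μ = E[X] = 9/10, a = 8.
Markov: P[X ≥ 8] ≤ μ/a = (9/10)/8 = 9/80.
Numerically: ≈ 0.113.
(Since a = 8 > μ = 0.900, the bound 9/80 is < 1 and informative.)

P[X ≥ 8] ≤ 9/80 ≈ 0.113.


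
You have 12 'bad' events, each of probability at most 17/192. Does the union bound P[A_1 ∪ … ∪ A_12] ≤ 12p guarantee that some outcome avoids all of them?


Union bound: P[∪_{i=1}^{12} A_i] ≤ Σ_i P[A_i] ≤ 12·p = 12·(17/192) = 17/16.
Numerically: 17/16 ≈ 1.062500.
Is 17/16 < 1? NO.
Since the bound 17/16 is ≥ 1, the union bound is uninformative here; it does NOT by itself certify existence.

12·p = 17/16 ≈ 1.062500; existence NOT certified by the union bound.


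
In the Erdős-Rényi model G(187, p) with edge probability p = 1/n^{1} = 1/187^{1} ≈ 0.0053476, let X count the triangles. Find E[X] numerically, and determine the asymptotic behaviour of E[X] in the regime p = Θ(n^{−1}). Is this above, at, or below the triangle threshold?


Number of potential triangles: C(187, 3) = 1072445.
Each occurs with probability p³ ≈ (0.0053476)³ ≈ 1.5292383e-07.
By linearity: E[X] = C(187, 3)·p³ ≈ 1072445 · 1.5292383e-07 ≈ 0.16400.
Here α = 1, so p = 1/n is exactly at the triangle threshold p ~ 1/n. Asymptotically E[X] → c³/6 = 1³/6 = 1/6 ≈ 0.16667, a bounded constant. In this regime the triangle count is asymptotically Poisson(c³/6).

E[X] ≈ 0.16400; in regime p = Θ(1/n^{1}) E[X] stays bounded (at the triangle threshold p ~ 1/n).


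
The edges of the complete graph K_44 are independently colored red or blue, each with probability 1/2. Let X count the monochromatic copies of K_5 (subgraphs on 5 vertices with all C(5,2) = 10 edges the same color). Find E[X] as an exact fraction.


Let X = Σ_S X_S over the C(44, 5) = 1086008 subsets S of size 5, where X_S = 1 if the K_5 on S is monochromatic.
For a fixed S, the K_5 on S has C(5, 2) = 10 edges. P[all 10 edges red] = (1/2)^10, and likewise for blue, so P[monochromatic] = 2·(1/2)^10 = 2^{1 − 10} = 1/512.
By linearity of expectation: E[X] = C(44, 5) · 2^{1 − 10} = 1086008 · 1/512 = 135751/64.
Numerically: E[X] ≈ 2121.10938.

E[X] = C(44,5)·2^(1−C(5,2)) = 135751/64 ≈ 2121.10938.


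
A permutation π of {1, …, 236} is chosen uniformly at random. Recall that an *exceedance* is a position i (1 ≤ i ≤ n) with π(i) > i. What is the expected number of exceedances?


Write X = Σ_{i=1}^{236} X_i, where X_i = 1_{π(i) > i}.
For each fixed i, π(i) is uniform over {1, …, 236} (marginal of a uniform permutation), so P[π(i) > i] = (n − i)/n. Summing: Σ_{i=1}^{236} (n − i)/n = (0 + 1 + … + 235)/236 = 236(236 − 1)/(2·236) = (236 − 1)/2.
Hence E[X] = Σ_{i=1}^{236} (236 − i)/236 = 235/2 ≈ 117.50000.

E[X] = 235/2 = 117.50000.


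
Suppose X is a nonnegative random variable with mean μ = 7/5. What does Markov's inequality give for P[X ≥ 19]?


μ = E[X] = 7/5, a = 19.
Markov: P[X ≥ 19] ≤ μ/a = (7/5)/19 = 7/95.
Numerically: ≈ 0.074.
(Since a = 19 > μ = 1.400, the bound 7/95 is < 1 and informative.)

P[X ≥ 19] ≤ 7/95 ≈ 0.074.


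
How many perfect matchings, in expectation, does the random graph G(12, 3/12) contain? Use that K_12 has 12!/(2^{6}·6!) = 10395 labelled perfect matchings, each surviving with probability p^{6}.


K_12 has 12!/(2^{6}·6!) = 10395 labelled perfect matchings.
For each such perfect matching H, let X_H = 1 if all 6 edges of H are present in G. Then P[X_H = 1] = p^{6} = (1/4)^{6} = 1/4096.
By linearity: E[X] = Σ_H E[X_H] = 10395 · p^{6} = 10395 · 1/4096 = 10395/4096.
Numerically: E[X] ≈ 2.54.

E[X] = 10395 · (1/4)^{6} = 10395/4096 ≈ 2.54.


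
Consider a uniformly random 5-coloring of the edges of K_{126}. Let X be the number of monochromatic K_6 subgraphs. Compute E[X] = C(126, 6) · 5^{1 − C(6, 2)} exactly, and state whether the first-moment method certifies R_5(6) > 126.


E[X] = C(126, 6) · 5^{1 − 15} = 4925156775 · 5^{−14} = 4925156775/6103515625.
As a reduced fraction: E[X] = 197006271/244140625 ≈ 0.807.
Is E[X] < 1? YES.
Since E[X] < 1, there exists a 5-coloring of K_{126} with no monochromatic K_6; hence R_5(6) > 126.

E[X] = 197006271/244140625 ≈ 0.807; E[X] < 1, so R_5(6) > 126.


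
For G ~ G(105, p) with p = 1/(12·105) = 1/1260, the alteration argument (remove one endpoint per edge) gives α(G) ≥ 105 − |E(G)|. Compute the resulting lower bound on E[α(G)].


E[|E(G)|] = C(105, 2)·p = 5460 · (1/1260) = 13/3.
E[α(G)] ≥ n − E[|E(G)|] = 105 − 13/3 = 302/3.
Numerically: ≈ 100.667.
(This is only a lower bound; the true E[α(G)] may be larger.)

E[α(G)] ≥ 302/3 ≈ 100.667.


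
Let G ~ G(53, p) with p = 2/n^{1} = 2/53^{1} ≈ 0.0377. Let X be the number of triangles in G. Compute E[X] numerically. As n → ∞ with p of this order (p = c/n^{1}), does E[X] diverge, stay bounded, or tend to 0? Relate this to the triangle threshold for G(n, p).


Number of potential triangles: C(53, 3) = 23426.
Each occurs with probability p³ ≈ (0.0377)³ ≈ 5.37356e-05.
By linearity: E[X] = C(53, 3)·p³ ≈ 23426 · 5.37356e-05 ≈ 1.259.
Here α = 1, so p = 2/n is exactly at the triangle threshold p ~ 1/n. Asymptotically E[X] → c³/6 = 2³/6 = 4/3 ≈ 1.333, a bounded constant. In this regime the triangle count is asymptotically Poisson(c³/6).

E[X] ≈ 1.259; in regime p = Θ(1/n^{1}) E[X] stays bounded (at the triangle threshold p ~ 1/n).


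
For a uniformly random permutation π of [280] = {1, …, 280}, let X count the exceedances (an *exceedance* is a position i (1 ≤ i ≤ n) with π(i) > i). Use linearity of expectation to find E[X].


Write X = Σ_{i=1}^{280} X_i, where X_i = 1_{π(i) > i}.
For each fixed i, π(i) is uniform over {1, …, 280} (marginal of a uniform permutation), so P[π(i) > i] = (n − i)/n. Summing: Σ_{i=1}^{280} (n − i)/n = (0 + 1 + … + 279)/280 = 280(280 − 1)/(2·280) = (280 − 1)/2.
Hence E[X] = Σ_{i=1}^{280} (280 − i)/280 = 279/2 ≈ 139.500.

E[X] = 279/2 = 139.500.


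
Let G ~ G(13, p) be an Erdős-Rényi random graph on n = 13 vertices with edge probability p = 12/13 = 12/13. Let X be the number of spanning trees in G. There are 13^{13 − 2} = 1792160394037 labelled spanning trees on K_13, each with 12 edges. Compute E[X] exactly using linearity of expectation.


K_13 has 13^{13 − 2} = 1792160394037 labelled spanning trees.
For each such spanning tree H, let X_H = 1 if all 12 edges of H are present in G. Then P[X_H = 1] = p^{12} = (12/13)^{12} = 8916100448256/23298085122481.
By linearity of expectation: E[X] = Σ_H E[X_H] = 1792160394037 · p^{12} = 1792160394037 · 8916100448256/23298085122481 = 8916100448256/13.
Numerically: E[X] ≈ 6.86e+11.

E[X] = 1792160394037 · (12/13)^{12} = 8916100448256/13 ≈ 6.86e+11.


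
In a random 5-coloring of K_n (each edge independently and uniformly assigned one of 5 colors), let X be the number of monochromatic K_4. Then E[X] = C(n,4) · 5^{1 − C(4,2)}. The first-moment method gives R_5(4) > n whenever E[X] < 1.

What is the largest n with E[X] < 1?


We need C(n, 4) · 5^{1 − 6} < 1, i.e. C(n, 4) < 5^{6 − 1} = 3125.
Check values of n near the boundary:
  n = 17: C(17, 4) = 2380; 2380 < 3125? YES
  n = 18: C(18, 4) = 3060; 3060 < 3125? YES
  n = 19: C(19, 4) = 3876; 3876 < 3125? NO
  n = 20: C(20, 4) = 4845; 4845 < 3125? NO
  n = 21: C(21, 4) = 5985; 5985 < 3125? NO
The largest n with C(n, 4) < 3125 is n = 18 (where E[X] = 612/625 ≈ 0.97920). Hence R_5(4) > 18, i.e. R_5(4) ≥ 19.

Largest n = 18; hence R_5(4) > 18.


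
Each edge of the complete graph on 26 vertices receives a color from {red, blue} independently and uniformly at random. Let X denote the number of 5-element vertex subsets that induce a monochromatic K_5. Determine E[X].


Let X = Σ_S X_S over the C(26, 5) = 65780 subsets S of size 5, where X_S = 1 if the K_5 on S is monochromatic.
For a fixed S, the K_5 on S has C(5, 2) = 10 edges. P[all 10 edges red] = (1/2)^10, and likewise for blue, so P[monochromatic] = 2·(1/2)^10 = 2^{1 − 10} = 1/512.
By linearity: E[X] = C(26, 5) · 2^{1 − 10} = 65780 · 1/512 = 16445/128.
Numerically: E[X] ≈ 128.477.

E[X] = C(26,5)·2^(1−C(5,2)) = 16445/128 ≈ 128.477.


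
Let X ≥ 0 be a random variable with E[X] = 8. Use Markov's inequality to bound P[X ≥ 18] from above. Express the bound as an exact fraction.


μ = E[X] = 8, a = 18.
Markov: P[X ≥ 18] ≤ μ/a = (8)/18 = 4/9.
Numerically: ≈ 0.44444.
(Since a = 18 > μ = 8.00000, the bound 4/9 is < 1 and informative.)

P[X ≥ 18] ≤ 4/9 ≈ 0.44444.


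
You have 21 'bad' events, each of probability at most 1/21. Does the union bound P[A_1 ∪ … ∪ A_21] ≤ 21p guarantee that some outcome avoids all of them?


Union bound: P[∪_{i=1}^{21} A_i] ≤ Σ_i P[A_i] ≤ 21·p = 21·(1/21) = 1.
Numerically: 1 ≈ 1.0000.
Is 1 < 1? NO.
Since the bound 1 is ≥ 1, the union bound is uninformative here; it does NOT by itself certify existence.

21·p = 1 ≈ 1.0000; existence NOT certified by the union bound.


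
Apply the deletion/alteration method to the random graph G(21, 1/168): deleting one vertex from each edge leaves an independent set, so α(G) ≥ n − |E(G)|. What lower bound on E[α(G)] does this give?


E[|E(G)|] = C(21, 2)·p = 210 · (1/168) = 5/4.
E[α(G)] ≥ n − E[|E(G)|] = 21 − 5/4 = 79/4.
Numerically: ≈ 19.7500.
(This is only a lower bound; the true E[α(G)] may be larger.)

E[α(G)] ≥ 79/4 ≈ 19.7500.


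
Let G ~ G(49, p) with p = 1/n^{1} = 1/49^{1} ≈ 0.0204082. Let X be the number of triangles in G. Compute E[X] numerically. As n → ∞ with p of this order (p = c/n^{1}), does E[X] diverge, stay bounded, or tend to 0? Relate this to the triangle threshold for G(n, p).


Number of potential triangles: C(49, 3) = 18424.
Each occurs with probability p³ ≈ (0.0204082)³ ≈ 8.49985975e-06.
By linearity: E[X] = C(49, 3)·p³ ≈ 18424 · 8.49985975e-06 ≈ 0.156601.
Here α = 1, so p = 1/n is exactly at the triangle threshold p ~ 1/n. Asymptotically E[X] → c³/6 = 1³/6 = 1/6 ≈ 0.166667, a bounded constant. In this regime the triangle count is asymptotically Poisson(c³/6).

E[X] ≈ 0.156601; in regime p = Θ(1/n^{1}) E[X] stays bounded (at the triangle threshold p ~ 1/n).


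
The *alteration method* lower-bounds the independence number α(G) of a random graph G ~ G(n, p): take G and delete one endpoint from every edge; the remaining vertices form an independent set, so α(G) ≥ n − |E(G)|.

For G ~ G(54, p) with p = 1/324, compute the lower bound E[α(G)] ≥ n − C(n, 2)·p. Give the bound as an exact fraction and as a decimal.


E[|E(G)|] = C(54, 2)·p = 1431 · (1/324) = 53/12.
E[α(G)] ≥ n − E[|E(G)|] = 54 − 53/12 = 595/12.
Numerically: ≈ 49.583.
(This is only a lower bound; the true E[α(G)] may be larger.)

E[α(G)] ≥ 595/12 ≈ 49.583.


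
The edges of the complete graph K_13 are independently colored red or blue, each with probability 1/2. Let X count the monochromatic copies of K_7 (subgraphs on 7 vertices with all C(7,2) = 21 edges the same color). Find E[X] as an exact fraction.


Let X = Σ_S X_S over the C(13, 7) = 1716 subsets S of size 7, where X_S = 1 if the K_7 on S is monochromatic.
For a fixed S, the K_7 on S has C(7, 2) = 21 edges. P[all 21 edges red] = (1/2)^21, and likewise for blue, so P[monochromatic] = 2·(1/2)^21 = 2^{1 − 21} = 1/1048576.
By linearity of expectation: E[X] = C(13, 7) · 2^{1 − 21} = 1716 · 1/1048576 = 429/262144.
Numerically: E[X] ≈ 0.001637.

E[X] = C(13,7)·2^(1−C(7,2)) = 429/262144 ≈ 0.001637.


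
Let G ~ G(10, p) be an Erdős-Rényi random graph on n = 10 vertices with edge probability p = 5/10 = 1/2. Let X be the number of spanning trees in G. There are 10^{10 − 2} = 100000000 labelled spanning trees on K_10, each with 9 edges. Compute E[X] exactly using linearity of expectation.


K_10 has 10^{10 − 2} = 100000000 labelled spanning trees.
For each such spanning tree H, let X_H = 1 if all 9 edges of H are present in G. Then P[X_H = 1] = p^{9} = (1/2)^{9} = 1/512.
Summing the indicators: E[X] = Σ_H E[X_H] = 100000000 · p^{9} = 100000000 · 1/512 = 390625/2.
Numerically: E[X] ≈ 1.953e+05.

E[X] = 100000000 · (1/2)^{9} = 390625/2 ≈ 1.953e+05.


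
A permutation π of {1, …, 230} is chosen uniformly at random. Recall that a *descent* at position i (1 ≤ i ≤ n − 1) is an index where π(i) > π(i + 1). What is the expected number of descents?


Write X = Σ X_I over i = 1, …, 229, with X_I the indicator of one descent.
There are 229 indicators.
For each fixed i, the pair (π(i), π(i+1)) is a uniformly random ordered pair of distinct values from {1, …, 230}; by symmetry P[π(i) > π(i+1)] = 1/2.
By linearity: E[X] = 229 · (1/2) = (230 − 1) · (1/2) = 229/2 ≈ 114.5000.

E[X] = 229/2 = 114.5000.


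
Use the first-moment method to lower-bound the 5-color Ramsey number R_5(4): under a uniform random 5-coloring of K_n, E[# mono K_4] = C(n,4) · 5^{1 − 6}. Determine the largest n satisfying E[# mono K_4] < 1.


We need C(n, 4) · 5^{1 − 6} < 1, i.e. C(n, 4) < 5^{6 − 1} = 3125.
Check values of n near the boundary:
  n = 17: C(17, 4) = 2380; 2380 < 3125? YES
  n = 18: C(18, 4) = 3060; 3060 < 3125? YES
  n = 19: C(19, 4) = 3876; 3876 < 3125? NO
The largest n with C(n, 4) < 3125 is n = 18 (where E[X] = 612/625 ≈ 0.97920). Hence R_5(4) > 18, i.e. R_5(4) ≥ 19.

Largest n = 18; hence R_5(4) > 18.


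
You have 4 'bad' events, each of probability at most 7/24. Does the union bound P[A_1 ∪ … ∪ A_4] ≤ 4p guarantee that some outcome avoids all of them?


Union bound: P[∪_{i=1}^{4} A_i] ≤ Σ_i P[A_i] ≤ 4·p = 4·(7/24) = 7/6.
Numerically: 7/6 ≈ 1.167.
Is 7/6 < 1? NO.
Since the bound 7/6 is ≥ 1, the union bound is uninformative here; it does NOT by itself certify existence.

4·p = 7/6 ≈ 1.167; existence NOT certified by the union bound.


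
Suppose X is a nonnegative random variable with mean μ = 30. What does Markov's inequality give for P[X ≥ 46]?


μ = E[X] = 30, a = 46.
Markov: P[X ≥ 46] ≤ μ/a = (30)/46 = 15/23.
Numerically: ≈ 0.652.
(Since a = 46 > μ = 30.000, the bound 15/23 is < 1 and informative.)

P[X ≥ 46] ≤ 15/23 ≈ 0.652.


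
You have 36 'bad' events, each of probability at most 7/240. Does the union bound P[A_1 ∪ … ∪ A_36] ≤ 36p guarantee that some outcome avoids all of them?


Union bound: P[∪_{i=1}^{36} A_i] ≤ Σ_i P[A_i] ≤ 36·p = 36·(7/240) = 21/20.
Numerically: 21/20 ≈ 1.05000.
Is 21/20 < 1? NO.
Since the bound 21/20 is ≥ 1, the union bound is uninformative here; it does NOT by itself certify existence.

36·p = 21/20 ≈ 1.05000; existence NOT certified by the union bound.


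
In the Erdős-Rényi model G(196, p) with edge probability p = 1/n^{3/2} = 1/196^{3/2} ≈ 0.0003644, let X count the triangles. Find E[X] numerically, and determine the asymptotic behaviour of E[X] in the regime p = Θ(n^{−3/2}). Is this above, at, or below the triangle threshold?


Number of potential triangles: C(196, 3) = 1235780.
Each occurs with probability p³ ≈ (0.0003644)³ ≈ 4.840026e-11.
By linearity: E[X] = C(196, 3)·p³ ≈ 1235780 · 4.840026e-11 ≈ 0.0001.
Since α = 3/2 > 1, p = c/n^{3/2} = o(1/n) is below the triangle threshold p ~ 1/n. Asymptotically E[X] ~ (c³/6)·n^{3(1−α)} = (1³/6)·n^{-1.5} → 0, so by Markov's inequality G has no triangles w.h.p.

E[X] ≈ 0.0001; in regime p = Θ(1/n^{3/2}) E[X] tends to 0 (below the triangle threshold p ~ 1/n).


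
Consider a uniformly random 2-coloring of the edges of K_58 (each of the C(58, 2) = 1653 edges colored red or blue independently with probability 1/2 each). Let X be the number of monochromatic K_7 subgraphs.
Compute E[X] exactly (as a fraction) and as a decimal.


Let X = Σ_S X_S over the C(58, 7) = 300674088 subsets S of size 7, where X_S = 1 if the K_7 on S is monochromatic.
For a fixed S, the K_7 on S has C(7, 2) = 21 edges. P[all 21 edges red] = (1/2)^21, and likewise for blue, so P[monochromatic] = 2·(1/2)^21 = 2^{1 − 21} = 1/1048576.
Summing: E[X] = C(58, 7) · 2^{1 − 21} = 300674088 · 1/1048576 = 37584261/131072.
Numerically: E[X] ≈ 286.7452.

E[X] = C(58,7)·2^(1−C(7,2)) = 37584261/131072 ≈ 286.7452.


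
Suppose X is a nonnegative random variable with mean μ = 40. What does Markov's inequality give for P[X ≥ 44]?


μ = E[X] = 40, a = 44.
Markov: P[X ≥ 44] ≤ μ/a = (40)/44 = 10/11.
Numerically: ≈ 0.90909.
(Since a = 44 > μ = 40.00000, the bound 10/11 is < 1 and informative.)

P[X ≥ 44] ≤ 10/11 ≈ 0.90909.


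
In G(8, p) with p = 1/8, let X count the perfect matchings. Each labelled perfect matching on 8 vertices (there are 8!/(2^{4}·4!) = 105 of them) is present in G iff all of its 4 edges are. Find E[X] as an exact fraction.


K_8 has 8!/(2^{4}·4!) = 105 labelled perfect matchings.
For each such perfect matching H, let X_H = 1 if all 4 edges of H are present in G. Then P[X_H = 1] = p^{4} = (1/8)^{4} = 1/4096.
By linearity of expectation: E[X] = Σ_H E[X_H] = 105 · p^{4} = 105 · 1/4096 = 105/4096.
Numerically: E[X] ≈ 0.02563.

E[X] = 105 · (1/8)^{4} = 105/4096 ≈ 0.02563.


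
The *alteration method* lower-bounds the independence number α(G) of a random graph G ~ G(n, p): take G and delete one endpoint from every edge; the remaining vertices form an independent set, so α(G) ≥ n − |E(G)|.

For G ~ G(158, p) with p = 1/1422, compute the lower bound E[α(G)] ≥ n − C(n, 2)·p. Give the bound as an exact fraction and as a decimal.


E[|E(G)|] = C(158, 2)·p = 12403 · (1/1422) = 157/18.
E[α(G)] ≥ n − E[|E(G)|] = 158 − 157/18 = 2687/18.
Numerically: ≈ 149.278.
(This is only a lower bound; the true E[α(G)] may be larger.)

E[α(G)] ≥ 2687/18 ≈ 149.278.


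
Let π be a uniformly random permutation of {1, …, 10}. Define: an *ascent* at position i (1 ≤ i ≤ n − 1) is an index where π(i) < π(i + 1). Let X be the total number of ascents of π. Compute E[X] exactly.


Write X = Σ X_I over i = 1, …, 9, with X_I the indicator of one ascent.
There are 9 indicators.
For each fixed i, the pair (π(i), π(i+1)) is a uniformly random ordered pair of distinct values from {1, …, 10}; by symmetry P[π(i) < π(i+1)] = 1/2.
By linearity: E[X] = 9 · (1/2) = (10 − 1) · (1/2) = 9/2 ≈ 4.500000.

E[X] = 9/2 = 4.500000.


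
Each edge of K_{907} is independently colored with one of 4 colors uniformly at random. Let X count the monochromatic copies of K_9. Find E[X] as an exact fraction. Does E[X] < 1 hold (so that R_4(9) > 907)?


E[X] = C(907, 9) · 4^{1 − 36} = 1100045734961417331175 · 4^{−35} = 1100045734961417331175/1180591620717411303424.
As a reduced fraction: E[X] = 1100045734961417331175/1180591620717411303424 ≈ 0.931775.
Is E[X] < 1? YES.
Since E[X] < 1, there exists a 4-coloring of K_{907} with no monochromatic K_9; hence R_4(9) > 907.

E[X] = 1100045734961417331175/1180591620717411303424 ≈ 0.931775; E[X] < 1, so R_4(9) > 907.


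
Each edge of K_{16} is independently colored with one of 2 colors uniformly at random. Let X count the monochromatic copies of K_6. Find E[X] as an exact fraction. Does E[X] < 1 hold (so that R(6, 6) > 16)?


E[X] = C(16, 6) · 2^{1 − 15} = 8008 · 2^{−14} = 8008/16384.
As a reduced fraction: E[X] = 1001/2048 ≈ 0.488770.
Is E[X] < 1? YES.
Since E[X] < 1, there exists a 2-coloring of K_{16} with no monochromatic K_6; hence R(6, 6) > 16.

E[X] = 1001/2048 ≈ 0.488770; E[X] < 1, so R(6, 6) > 16.


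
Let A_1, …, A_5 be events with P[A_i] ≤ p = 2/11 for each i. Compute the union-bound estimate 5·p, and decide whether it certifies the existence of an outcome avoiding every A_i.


Union bound: P[∪_{i=1}^{5} A_i] ≤ Σ_i P[A_i] ≤ 5·p = 5·(2/11) = 10/11.
Numerically: 10/11 ≈ 0.9091.
Is 10/11 < 1? YES.
Since P[∪ A_i] ≤ 10/11 < 1, the complement has P[∩ A_i^c] ≥ 1 − 10/11 = 1/11 > 0, so some outcome avoids every A_i.

5·p = 10/11 ≈ 0.9091; existence CERTIFIED by the union bound.


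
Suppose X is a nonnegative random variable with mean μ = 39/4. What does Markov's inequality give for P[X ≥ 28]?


μ = E[X] = 39/4, a = 28.
Markov: P[X ≥ 28] ≤ μ/a = (39/4)/28 = 39/112.
Numerically: ≈ 0.348.
(Since a = 28 > μ = 9.750, the bound 39/112 is < 1 and informative.)

P[X ≥ 28] ≤ 39/112 ≈ 0.348.


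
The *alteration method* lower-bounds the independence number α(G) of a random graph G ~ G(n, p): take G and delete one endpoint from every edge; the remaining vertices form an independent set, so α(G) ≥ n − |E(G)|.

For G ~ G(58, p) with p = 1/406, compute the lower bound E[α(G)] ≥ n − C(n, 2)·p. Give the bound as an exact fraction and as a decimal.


E[|E(G)|] = C(58, 2)·p = 1653 · (1/406) = 57/14.
E[α(G)] ≥ n − E[|E(G)|] = 58 − 57/14 = 755/14.
Numerically: ≈ 53.928571.
(This is only a lower bound; the true E[α(G)] may be larger.)

E[α(G)] ≥ 755/14 ≈ 53.928571.


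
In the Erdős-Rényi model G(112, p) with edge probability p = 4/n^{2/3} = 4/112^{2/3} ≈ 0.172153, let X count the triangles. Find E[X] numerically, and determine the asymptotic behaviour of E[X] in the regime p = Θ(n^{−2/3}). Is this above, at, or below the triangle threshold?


Number of potential triangles: C(112, 3) = 227920.
Each occurs with probability p³ ≈ (0.172153)³ ≈ 5.10204082e-03.
By linearity: E[X] = C(112, 3)·p³ ≈ 227920 · 5.10204082e-03 ≈ 1162.857143.
Since α = 2/3 < 1, p = c/n^{2/3} ≫ 1/n is above the triangle threshold p ~ 1/n. Asymptotically E[X] ~ (c³/6)·n^{3(1−α)} = (4³/6)·n^{1} → ∞; triangles are abundant w.h.p.

E[X] ≈ 1162.857143; in regime p = Θ(1/n^{2/3}) E[X] diverges (above the triangle threshold p ~ 1/n).


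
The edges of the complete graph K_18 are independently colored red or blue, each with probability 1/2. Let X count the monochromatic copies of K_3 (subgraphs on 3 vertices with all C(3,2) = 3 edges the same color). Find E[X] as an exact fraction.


Let X = Σ_S X_S over the C(18, 3) = 816 subsets S of size 3, where X_S = 1 if the K_3 on S is monochromatic.
For a fixed S, the K_3 on S has C(3, 2) = 3 edges. P[all 3 edges red] = (1/2)^3, and likewise for blue, so P[monochromatic] = 2·(1/2)^3 = 2^{1 − 3} = 1/4.
Summing: E[X] = C(18, 3) · 2^{1 − 3} = 816 · 1/4 = 204.
Numerically: E[X] ≈ 204.0000.

E[X] = C(18,3)·2^(1−C(3,2)) = 204 ≈ 204.0000.


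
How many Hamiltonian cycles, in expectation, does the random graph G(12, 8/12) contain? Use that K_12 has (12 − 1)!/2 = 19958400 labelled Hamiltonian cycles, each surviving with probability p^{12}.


K_12 has (12 − 1)!/2 = 19958400 labelled Hamiltonian cycles.
For each such Hamiltonian cycle H, let X_H = 1 if all 12 edges of H are present in G. Then P[X_H = 1] = p^{12} = (2/3)^{12} = 4096/531441.
By linearity of expectation: E[X] = Σ_H E[X_H] = 19958400 · p^{12} = 19958400 · 4096/531441 = 1009254400/6561.
Numerically: E[X] ≈ 1.54e+05.

E[X] = 19958400 · (2/3)^{12} = 1009254400/6561 ≈ 1.54e+05.


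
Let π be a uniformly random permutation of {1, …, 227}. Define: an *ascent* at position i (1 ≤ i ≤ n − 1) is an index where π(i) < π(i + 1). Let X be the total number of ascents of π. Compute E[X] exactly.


Write X = Σ X_I over i = 1, …, 226, with X_I the indicator of one ascent.
There are 226 indicators.
For each fixed i, the pair (π(i), π(i+1)) is a uniformly random ordered pair of distinct values from {1, …, 227}; by symmetry P[π(i) < π(i+1)] = 1/2.
By linearity: E[X] = 226 · (1/2) = (227 − 1) · (1/2) = 113 ≈ 113.000.

E[X] = 113 = 113.000.


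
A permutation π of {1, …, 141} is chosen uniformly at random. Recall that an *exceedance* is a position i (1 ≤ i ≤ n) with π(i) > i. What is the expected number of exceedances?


Write X = Σ_{i=1}^{141} X_i, where X_i = 1_{π(i) > i}.
For each fixed i, π(i) is uniform over {1, …, 141} (marginal of a uniform permutation), so P[π(i) > i] = (n − i)/n. Summing: Σ_{i=1}^{141} (n − i)/n = (0 + 1 + … + 140)/141 = 141(141 − 1)/(2·141) = (141 − 1)/2.
Hence E[X] = Σ_{i=1}^{141} (141 − i)/141 = 70 ≈ 70.00000.

E[X] = 70 = 70.00000.


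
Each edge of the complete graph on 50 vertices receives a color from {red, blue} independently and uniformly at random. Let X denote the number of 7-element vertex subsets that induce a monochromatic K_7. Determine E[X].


Let X = Σ_S X_S over the C(50, 7) = 99884400 subsets S of size 7, where X_S = 1 if the K_7 on S is monochromatic.
For a fixed S, the K_7 on S has C(7, 2) = 21 edges. P[all 21 edges red] = (1/2)^21, and likewise for blue, so P[monochromatic] = 2·(1/2)^21 = 2^{1 − 21} = 1/1048576.
By linearity of expectation: E[X] = C(50, 7) · 2^{1 − 21} = 99884400 · 1/1048576 = 6242775/65536.
Numerically: E[X] ≈ 95.25719.

E[X] = C(50,7)·2^(1−C(7,2)) = 6242775/65536 ≈ 95.25719.


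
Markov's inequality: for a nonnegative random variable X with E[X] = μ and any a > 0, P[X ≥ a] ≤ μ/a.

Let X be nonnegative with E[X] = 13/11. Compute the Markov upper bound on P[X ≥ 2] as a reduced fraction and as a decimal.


μ = E[X] = 13/11, a = 2.
Markov: P[X ≥ 2] ≤ μ/a = (13/11)/2 = 13/22.
Numerically: ≈ 0.591.
(Since a = 2 > μ = 1.182, the bound 13/22 is < 1 and informative.)

P[X ≥ 2] ≤ 13/22 ≈ 0.591.


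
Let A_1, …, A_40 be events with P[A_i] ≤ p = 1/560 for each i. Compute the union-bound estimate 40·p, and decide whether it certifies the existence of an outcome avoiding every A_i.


Union bound: P[∪_{i=1}^{40} A_i] ≤ Σ_i P[A_i] ≤ 40·p = 40·(1/560) = 1/14.
Numerically: 1/14 ≈ 0.071.
Is 1/14 < 1? YES.
Since P[∪ A_i] ≤ 1/14 < 1, the complement has P[∩ A_i^c] ≥ 1 − 1/14 = 13/14 > 0, so some outcome avoids every A_i.

40·p = 1/14 ≈ 0.071; existence CERTIFIED by the union bound.


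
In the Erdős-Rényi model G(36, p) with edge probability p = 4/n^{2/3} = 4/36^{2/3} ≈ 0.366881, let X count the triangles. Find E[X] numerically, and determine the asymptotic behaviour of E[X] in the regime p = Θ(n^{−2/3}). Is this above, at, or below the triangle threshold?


Number of potential triangles: C(36, 3) = 7140.
Each occurs with probability p³ ≈ (0.366881)³ ≈ 4.93827160e-02.
By linearity: E[X] = C(36, 3)·p³ ≈ 7140 · 4.93827160e-02 ≈ 352.592593.
Since α = 2/3 < 1, p = c/n^{2/3} ≫ 1/n is above the triangle threshold p ~ 1/n. Asymptotically E[X] ~ (c³/6)·n^{3(1−α)} = (4³/6)·n^{1} → ∞; triangles are abundant w.h.p.

E[X] ≈ 352.592593; in regime p = Θ(1/n^{2/3}) E[X] diverges (above the triangle threshold p ~ 1/n).


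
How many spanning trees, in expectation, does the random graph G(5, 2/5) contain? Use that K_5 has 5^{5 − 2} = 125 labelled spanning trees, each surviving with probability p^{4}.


K_5 has 5^{5 − 2} = 125 labelled spanning trees.
For each such spanning tree H, let X_H = 1 if all 4 edges of H are present in G. Then P[X_H = 1] = p^{4} = (2/5)^{4} = 16/625.
By linearity: E[X] = Σ_H E[X_H] = 125 · p^{4} = 125 · 16/625 = 16/5.
Numerically: E[X] ≈ 3.2.

E[X] = 125 · (2/5)^{4} = 16/5 ≈ 3.2.


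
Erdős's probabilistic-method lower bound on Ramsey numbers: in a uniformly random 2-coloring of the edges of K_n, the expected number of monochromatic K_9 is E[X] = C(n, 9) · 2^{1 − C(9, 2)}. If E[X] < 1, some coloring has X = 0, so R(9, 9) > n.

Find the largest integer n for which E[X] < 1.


We need C(n, 9) · 2^{1 − 36} < 1, i.e. C(n, 9) < 2^{36 − 1} = 34359738368.
Check values of n near the boundary:
  n = 60: C(60, 9) = 14783142660; 14783142660 < 34359738368? YES
  n = 61: C(61, 9) = 17341763505; 17341763505 < 34359738368? YES
  n = 62: C(62, 9) = 20286591270; 20286591270 < 34359738368? YES
  n = 63: C(63, 9) = 23667689815; 23667689815 < 34359738368? YES
  n = 64: C(64, 9) = 27540584512; 27540584512 < 34359738368? YES
  n = 65: C(65, 9) = 31966749880; 31966749880 < 34359738368? YES
  n = 66: C(66, 9) = 37014131440; 37014131440 < 34359738368? NO
  n = 67: C(67, 9) = 42757703560; 42757703560 < 34359738368? NO
The largest n with C(n, 9) < 34359738368 is n = 65 (where E[X] = 3995843735/4294967296 ≈ 0.930). Hence R(9, 9) > 65, i.e. R(9, 9) ≥ 66.

Largest n = 65; hence R(9, 9) > 65.


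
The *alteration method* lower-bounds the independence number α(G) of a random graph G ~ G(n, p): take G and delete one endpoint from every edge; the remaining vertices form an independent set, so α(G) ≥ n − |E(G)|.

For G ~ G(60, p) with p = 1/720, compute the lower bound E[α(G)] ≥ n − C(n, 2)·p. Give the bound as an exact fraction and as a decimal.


E[|E(G)|] = C(60, 2)·p = 1770 · (1/720) = 59/24.
E[α(G)] ≥ n − E[|E(G)|] = 60 − 59/24 = 1381/24.
Numerically: ≈ 57.54167.
(This is only a lower bound; the true E[α(G)] may be larger.)

E[α(G)] ≥ 1381/24 ≈ 57.54167.


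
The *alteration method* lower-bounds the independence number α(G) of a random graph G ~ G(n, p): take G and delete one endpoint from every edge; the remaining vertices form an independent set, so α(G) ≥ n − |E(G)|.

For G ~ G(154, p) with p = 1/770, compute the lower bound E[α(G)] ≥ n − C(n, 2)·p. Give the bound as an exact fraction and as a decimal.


E[|E(G)|] = C(154, 2)·p = 11781 · (1/770) = 153/10.
E[α(G)] ≥ n − E[|E(G)|] = 154 − 153/10 = 1387/10.
Numerically: ≈ 138.70000.
(This is only a lower bound; the true E[α(G)] may be larger.)

E[α(G)] ≥ 1387/10 ≈ 138.70000.


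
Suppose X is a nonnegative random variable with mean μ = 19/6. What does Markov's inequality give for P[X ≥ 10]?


μ = E[X] = 19/6, a = 10.
Markov: P[X ≥ 10] ≤ μ/a = (19/6)/10 = 19/60.
Numerically: ≈ 0.316667.
(Since a = 10 > μ = 3.166667, the bound 19/60 is < 1 and informative.)

P[X ≥ 10] ≤ 19/60 ≈ 0.316667.


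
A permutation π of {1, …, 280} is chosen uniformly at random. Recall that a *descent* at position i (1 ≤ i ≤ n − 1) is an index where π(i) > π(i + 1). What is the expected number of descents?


Write X = Σ X_I over i = 1, …, 279, with X_I the indicator of one descent.
There are 279 indicators.
For each fixed i, the pair (π(i), π(i+1)) is a uniformly random ordered pair of distinct values from {1, …, 280}; by symmetry P[π(i) > π(i+1)] = 1/2.
By linearity: E[X] = 279 · (1/2) = (280 − 1) · (1/2) = 279/2 ≈ 139.50000.

E[X] = 279/2 = 139.50000.


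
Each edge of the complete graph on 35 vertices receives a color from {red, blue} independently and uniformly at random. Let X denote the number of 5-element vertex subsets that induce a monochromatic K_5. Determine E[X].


Let X = Σ_S X_S over the C(35, 5) = 324632 subsets S of size 5, where X_S = 1 if the K_5 on S is monochromatic.
For a fixed S, the K_5 on S has C(5, 2) = 10 edges. P[all 10 edges red] = (1/2)^10, and likewise for blue, so P[monochromatic] = 2·(1/2)^10 = 2^{1 − 10} = 1/512.
By linearity: E[X] = C(35, 5) · 2^{1 − 10} = 324632 · 1/512 = 40579/64.
Numerically: E[X] ≈ 634.0469.

E[X] = C(35,5)·2^(1−C(5,2)) = 40579/64 ≈ 634.0469.


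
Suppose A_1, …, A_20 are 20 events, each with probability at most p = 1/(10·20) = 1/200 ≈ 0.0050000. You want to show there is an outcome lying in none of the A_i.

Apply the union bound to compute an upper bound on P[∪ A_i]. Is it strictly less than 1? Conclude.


Union bound: P[∪_{i=1}^{20} A_i] ≤ Σ_i P[A_i] ≤ 20·p = 20·(1/200) = 1/10.
Numerically: 1/10 ≈ 0.1000000.
Is 1/10 < 1? YES.
Since P[∪ A_i] ≤ 1/10 < 1, the complement has P[∩ A_i^c] ≥ 1 − 1/10 = 9/10 > 0, so some outcome avoids every A_i.

20·p = 1/10 ≈ 0.1000000; existence CERTIFIED by the union bound.


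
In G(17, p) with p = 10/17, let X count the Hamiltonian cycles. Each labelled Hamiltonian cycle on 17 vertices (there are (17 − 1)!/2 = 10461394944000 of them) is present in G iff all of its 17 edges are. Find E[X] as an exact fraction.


K_17 has (17 − 1)!/2 = 10461394944000 labelled Hamiltonian cycles.
For each such Hamiltonian cycle H, let X_H = 1 if all 17 edges of H are present in G. Then P[X_H = 1] = p^{17} = (10/17)^{17} = 100000000000000000/827240261886336764177.
By linearity of expectation: E[X] = Σ_H E[X_H] = 10461394944000 · p^{17} = 10461394944000 · 100000000000000000/827240261886336764177 = 1046139494400000000000000000000/827240261886336764177.
Numerically: E[X] ≈ 1.26e+09.

E[X] = 10461394944000 · (10/17)^{17} = 1046139494400000000000000000000/827240261886336764177 ≈ 1.26e+09.


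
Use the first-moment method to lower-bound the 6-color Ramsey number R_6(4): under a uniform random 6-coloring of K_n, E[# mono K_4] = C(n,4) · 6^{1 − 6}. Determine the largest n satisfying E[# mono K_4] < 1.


We need C(n, 4) · 6^{1 − 6} < 1, i.e. C(n, 4) < 6^{6 − 1} = 7776.
Check values of n near the boundary:
  n = 17: C(17, 4) = 2380; 2380 < 7776? YES
  n = 18: C(18, 4) = 3060; 3060 < 7776? YES
  n = 19: C(19, 4) = 3876; 3876 < 7776? YES
  n = 20: C(20, 4) = 4845; 4845 < 7776? YES
  n = 21: C(21, 4) = 5985; 5985 < 7776? YES
  n = 22: C(22, 4) = 7315; 7315 < 7776? YES
  n = 23: C(23, 4) = 8855; 8855 < 7776? NO
The largest n with C(n, 4) < 7776 is n = 22 (where E[X] = 7315/7776 ≈ 0.941). Hence R_6(4) > 22, i.e. R_6(4) ≥ 23.

Largest n = 22; hence R_6(4) > 22.


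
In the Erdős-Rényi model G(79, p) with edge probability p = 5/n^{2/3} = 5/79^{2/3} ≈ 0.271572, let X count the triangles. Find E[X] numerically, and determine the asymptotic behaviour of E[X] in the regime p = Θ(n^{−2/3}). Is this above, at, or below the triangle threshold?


Number of potential triangles: C(79, 3) = 79079.
Each occurs with probability p³ ≈ (0.271572)³ ≈ 2.00288415e-02.
By linearity: E[X] = C(79, 3)·p³ ≈ 79079 · 2.00288415e-02 ≈ 1583.860759.
Since α = 2/3 < 1, p = c/n^{2/3} ≫ 1/n is above the triangle threshold p ~ 1/n. Asymptotically E[X] ~ (c³/6)·n^{3(1−α)} = (5³/6)·n^{1} → ∞; triangles are abundant w.h.p.

E[X] ≈ 1583.860759; in regime p = Θ(1/n^{2/3}) E[X] diverges (above the triangle threshold p ~ 1/n).


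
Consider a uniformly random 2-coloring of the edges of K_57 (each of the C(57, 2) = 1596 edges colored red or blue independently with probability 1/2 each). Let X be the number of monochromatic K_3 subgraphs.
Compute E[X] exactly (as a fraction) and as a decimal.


Let X = Σ_S X_S over the C(57, 3) = 29260 subsets S of size 3, where X_S = 1 if the K_3 on S is monochromatic.
For a fixed S, the K_3 on S has C(3, 2) = 3 edges. P[all 3 edges red] = (1/2)^3, and likewise for blue, so P[monochromatic] = 2·(1/2)^3 = 2^{1 − 3} = 1/4.
By linearity of expectation: E[X] = C(57, 3) · 2^{1 − 3} = 29260 · 1/4 = 7315.
Numerically: E[X] ≈ 7315.0000.

E[X] = C(57,3)·2^(1−C(3,2)) = 7315 ≈ 7315.0000.


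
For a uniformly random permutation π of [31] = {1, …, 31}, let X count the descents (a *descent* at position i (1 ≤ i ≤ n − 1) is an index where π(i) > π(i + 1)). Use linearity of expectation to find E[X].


Write X = Σ X_I over i = 1, …, 30, with X_I the indicator of one descent.
There are 30 indicators.
For each fixed i, the pair (π(i), π(i+1)) is a uniformly random ordered pair of distinct values from {1, …, 31}; by symmetry P[π(i) > π(i+1)] = 1/2.
By linearity: E[X] = 30 · (1/2) = (31 − 1) · (1/2) = 15 ≈ 15.0000.

E[X] = 15 = 15.0000.


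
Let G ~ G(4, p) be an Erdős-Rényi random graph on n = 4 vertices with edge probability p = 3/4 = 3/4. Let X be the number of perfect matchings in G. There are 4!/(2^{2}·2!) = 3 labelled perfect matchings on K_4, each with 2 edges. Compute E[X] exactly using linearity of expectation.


K_4 has 4!/(2^{2}·2!) = 3 labelled perfect matchings.
For each such perfect matching H, let X_H = 1 if all 2 edges of H are present in G. Then P[X_H = 1] = p^{2} = (3/4)^{2} = 9/16.
Summing the indicators: E[X] = Σ_H E[X_H] = 3 · p^{2} = 3 · 9/16 = 27/16.
Numerically: E[X] ≈ 1.6875.

E[X] = 3 · (3/4)^{2} = 27/16 ≈ 1.6875.


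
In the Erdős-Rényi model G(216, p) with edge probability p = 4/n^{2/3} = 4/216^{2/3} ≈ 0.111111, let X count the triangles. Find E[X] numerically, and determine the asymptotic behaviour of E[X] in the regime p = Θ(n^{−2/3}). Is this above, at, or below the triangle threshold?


Number of potential triangles: C(216, 3) = 1656360.
Each occurs with probability p³ ≈ (0.111111)³ ≈ 1.37174211e-03.
By linearity: E[X] = C(216, 3)·p³ ≈ 1656360 · 1.37174211e-03 ≈ 2272.098765.
Since α = 2/3 < 1, p = c/n^{2/3} ≫ 1/n is above the triangle threshold p ~ 1/n. Asymptotically E[X] ~ (c³/6)·n^{3(1−α)} = (4³/6)·n^{1} → ∞; triangles are abundant w.h.p.

E[X] ≈ 2272.098765; in regime p = Θ(1/n^{2/3}) E[X] diverges (above the triangle threshold p ~ 1/n).


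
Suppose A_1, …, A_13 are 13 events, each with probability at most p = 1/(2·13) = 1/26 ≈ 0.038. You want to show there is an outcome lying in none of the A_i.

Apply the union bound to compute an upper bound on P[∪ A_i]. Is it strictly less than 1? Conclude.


Union bound: P[∪_{i=1}^{13} A_i] ≤ Σ_i P[A_i] ≤ 13·p = 13·(1/26) = 1/2.
Numerically: 1/2 ≈ 0.500.
Is 1/2 < 1? YES.
Since P[∪ A_i] ≤ 1/2 < 1, the complement has P[∩ A_i^c] ≥ 1 − 1/2 = 1/2 > 0, so some outcome avoids every A_i.

13·p = 1/2 ≈ 0.500; existence CERTIFIED by the union bound.


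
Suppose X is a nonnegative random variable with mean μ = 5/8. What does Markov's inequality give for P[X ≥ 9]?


μ = E[X] = 5/8, a = 9.
Markov: P[X ≥ 9] ≤ μ/a = (5/8)/9 = 5/72.
Numerically: ≈ 0.069444.
(Since a = 9 > μ = 0.625000, the bound 5/72 is < 1 and informative.)

P[X ≥ 9] ≤ 5/72 ≈ 0.069444.


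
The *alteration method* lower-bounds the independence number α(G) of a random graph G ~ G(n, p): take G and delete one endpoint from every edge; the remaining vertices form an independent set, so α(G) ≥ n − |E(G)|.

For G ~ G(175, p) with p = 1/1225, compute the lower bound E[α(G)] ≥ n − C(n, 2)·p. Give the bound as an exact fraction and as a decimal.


E[|E(G)|] = C(175, 2)·p = 15225 · (1/1225) = 87/7.
E[α(G)] ≥ n − E[|E(G)|] = 175 − 87/7 = 1138/7.
Numerically: ≈ 162.57143.
(This is only a lower bound; the true E[α(G)] may be larger.)

E[α(G)] ≥ 1138/7 ≈ 162.57143.


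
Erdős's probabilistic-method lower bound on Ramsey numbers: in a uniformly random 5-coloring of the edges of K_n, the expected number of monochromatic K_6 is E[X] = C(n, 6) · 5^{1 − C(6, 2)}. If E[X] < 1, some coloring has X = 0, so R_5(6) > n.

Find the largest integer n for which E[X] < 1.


We need C(n, 6) · 5^{1 − 15} < 1, i.e. C(n, 6) < 5^{15 − 1} = 6103515625.
Check values of n near the boundary:
  n = 125: C(125, 6) = 4690625500; 4690625500 < 6103515625? YES
  n = 126: C(126, 6) = 4925156775; 4925156775 < 6103515625? YES
  n = 127: C(127, 6) = 5169379425; 5169379425 < 6103515625? YES
  n = 128: C(128, 6) = 5423611200; 5423611200 < 6103515625? YES
  n = 129: C(129, 6) = 5688177600; 5688177600 < 6103515625? YES
  n = 130: C(130, 6) = 5963412000; 5963412000 < 6103515625? YES
  n = 131: C(131, 6) = 6249655776; 6249655776 < 6103515625? NO
The largest n with C(n, 6) < 6103515625 is n = 130 (where E[X] = 47707296/48828125 ≈ 0.9770454). Hence R_5(6) > 130, i.e. R_5(6) ≥ 131.

Largest n = 130; hence R_5(6) > 130.


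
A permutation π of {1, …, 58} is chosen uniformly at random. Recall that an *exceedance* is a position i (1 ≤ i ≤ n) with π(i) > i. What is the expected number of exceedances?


Write X = Σ_{i=1}^{58} X_i, where X_i = 1_{π(i) > i}.
For each fixed i, π(i) is uniform over {1, …, 58} (marginal of a uniform permutation), so P[π(i) > i] = (n − i)/n. Summing: Σ_{i=1}^{58} (n − i)/n = (0 + 1 + … + 57)/58 = 58(58 − 1)/(2·58) = (58 − 1)/2.
Hence E[X] = Σ_{i=1}^{58} (58 − i)/58 = 57/2 ≈ 28.500.

E[X] = 57/2 = 28.500.


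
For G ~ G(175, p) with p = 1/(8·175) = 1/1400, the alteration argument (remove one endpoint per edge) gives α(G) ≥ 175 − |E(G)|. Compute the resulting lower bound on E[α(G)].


E[|E(G)|] = C(175, 2)·p = 15225 · (1/1400) = 87/8.
E[α(G)] ≥ n − E[|E(G)|] = 175 − 87/8 = 1313/8.
Numerically: ≈ 164.125000.
(This is only a lower bound; the true E[α(G)] may be larger.)

E[α(G)] ≥ 1313/8 ≈ 164.125000.
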